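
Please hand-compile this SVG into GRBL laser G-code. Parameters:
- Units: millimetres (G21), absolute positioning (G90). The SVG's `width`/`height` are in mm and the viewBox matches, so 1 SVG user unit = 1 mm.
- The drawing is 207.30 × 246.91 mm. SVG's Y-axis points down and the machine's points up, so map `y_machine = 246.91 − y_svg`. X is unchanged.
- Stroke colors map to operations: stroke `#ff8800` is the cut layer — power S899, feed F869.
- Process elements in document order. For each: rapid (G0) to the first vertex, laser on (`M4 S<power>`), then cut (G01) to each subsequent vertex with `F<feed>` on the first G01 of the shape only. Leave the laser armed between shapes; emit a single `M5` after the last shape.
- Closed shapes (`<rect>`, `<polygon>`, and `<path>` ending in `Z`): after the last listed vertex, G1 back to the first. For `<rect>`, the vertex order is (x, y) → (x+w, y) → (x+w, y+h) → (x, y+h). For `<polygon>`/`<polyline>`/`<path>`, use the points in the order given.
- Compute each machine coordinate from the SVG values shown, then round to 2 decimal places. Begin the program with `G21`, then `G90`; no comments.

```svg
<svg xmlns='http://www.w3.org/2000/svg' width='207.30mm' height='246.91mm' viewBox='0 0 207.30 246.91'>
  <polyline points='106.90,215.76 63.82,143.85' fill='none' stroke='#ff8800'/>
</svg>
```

1 u = 1 mm; y_m = 246.91 − y.

[1] `<polyline>` line segment, #ff8800→cut S899 F869: (106.90,31.15) → (63.82,103.06)

G21
G90
G0 X106.90 Y31.15
M4 S899
G01 X63.82 Y103.06 F869
M5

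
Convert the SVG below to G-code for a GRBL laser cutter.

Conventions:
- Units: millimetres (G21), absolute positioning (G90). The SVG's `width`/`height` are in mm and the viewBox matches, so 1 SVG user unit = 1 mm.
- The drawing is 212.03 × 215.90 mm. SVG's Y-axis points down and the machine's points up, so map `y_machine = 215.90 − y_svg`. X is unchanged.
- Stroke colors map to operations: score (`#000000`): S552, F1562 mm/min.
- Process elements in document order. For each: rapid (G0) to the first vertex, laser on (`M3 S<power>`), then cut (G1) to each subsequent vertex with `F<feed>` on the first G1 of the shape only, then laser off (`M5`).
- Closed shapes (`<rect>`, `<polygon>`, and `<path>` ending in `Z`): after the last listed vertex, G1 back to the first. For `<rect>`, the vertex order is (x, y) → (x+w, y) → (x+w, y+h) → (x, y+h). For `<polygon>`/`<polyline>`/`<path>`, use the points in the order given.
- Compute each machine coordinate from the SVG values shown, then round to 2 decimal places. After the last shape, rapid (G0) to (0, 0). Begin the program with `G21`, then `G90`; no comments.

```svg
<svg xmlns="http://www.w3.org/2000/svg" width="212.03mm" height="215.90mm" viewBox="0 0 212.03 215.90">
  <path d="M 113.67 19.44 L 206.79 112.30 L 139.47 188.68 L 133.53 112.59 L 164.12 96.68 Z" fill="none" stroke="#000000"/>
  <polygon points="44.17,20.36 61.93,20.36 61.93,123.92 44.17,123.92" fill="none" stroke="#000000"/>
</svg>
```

Since the viewBox matches the mm dimensions, user units are millimetres directly. The only transform is the Y-flip y_m = 215.90 − y_svg.

Shape 1 is a closed polygon drawn with `<path>`. Its stroke #000000 means score at S552, F1562. After flipping Y the toolpath is (113.67,196.46) → (206.79,103.60) → (139.47,27.22) → (133.53,103.31) → (164.12,119.22) → (113.67,196.46), returning to the start.

Shape 2 is a rectangle drawn with `<polygon>`. Its stroke #000000 means score at S552, F1562. After flipping Y the toolpath is (44.17,195.54) → (61.93,195.54) → (61.93,91.98) → (44.17,91.98) → (44.17,195.54), returning to the start.

G21
G90
G0 X113.67 Y196.46
M3 S552
G1 X206.79 Y103.60 F1562
G1 X139.47 Y27.22
G1 X133.53 Y103.31
G1 X164.12 Y119.22
G1 X113.67 Y196.46
M5
G0 X44.17 Y195.54
M3 S552
G1 X61.93 Y195.54 F1562
G1 X61.93 Y91.98
G1 X44.17 Y91.98
G1 X44.17 Y195.54
M5
G0 X0.00 Y0.00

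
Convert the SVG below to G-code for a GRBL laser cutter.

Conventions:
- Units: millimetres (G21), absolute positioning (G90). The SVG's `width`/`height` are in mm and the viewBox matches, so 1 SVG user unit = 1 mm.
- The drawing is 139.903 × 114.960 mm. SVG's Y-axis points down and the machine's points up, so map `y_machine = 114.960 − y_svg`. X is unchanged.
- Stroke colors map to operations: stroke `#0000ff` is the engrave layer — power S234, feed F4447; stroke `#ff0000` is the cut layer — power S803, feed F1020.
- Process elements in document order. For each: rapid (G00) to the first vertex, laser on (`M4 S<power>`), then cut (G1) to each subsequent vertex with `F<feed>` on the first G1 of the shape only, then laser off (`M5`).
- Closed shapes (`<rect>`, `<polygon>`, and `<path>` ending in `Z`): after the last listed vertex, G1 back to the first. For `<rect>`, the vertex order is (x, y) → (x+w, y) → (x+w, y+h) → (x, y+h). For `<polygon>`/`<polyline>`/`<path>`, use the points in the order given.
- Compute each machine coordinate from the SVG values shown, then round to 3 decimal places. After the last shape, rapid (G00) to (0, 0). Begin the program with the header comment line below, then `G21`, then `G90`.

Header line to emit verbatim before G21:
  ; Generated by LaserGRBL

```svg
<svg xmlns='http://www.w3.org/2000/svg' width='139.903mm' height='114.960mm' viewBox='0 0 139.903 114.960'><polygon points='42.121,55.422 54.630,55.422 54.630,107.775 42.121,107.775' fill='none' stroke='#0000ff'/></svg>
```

; Generated by LaserGRBL
G21
G90
G00 X42.121 Y59.538
M4 S234
G1 X54.630 Y59.538 F4447
G1 X54.630 Y7.185
G1 X42.121 Y7.185
G1 X42.121 Y59.538
M5
G00 X0.000 Y0.000

Since the viewBox matches the mm dimensions, user units are millimetres directly. The only transform is the Y-flip y_m = 114.960 − y_svg.

Shape 1 is a rectangle drawn with `<polygon>`. Its stroke #0000ff means engrave at S234, F4447. After flipping Y the toolpath is (42.121,59.538) → (54.630,59.538) → (54.630,7.185) → (42.121,7.185) → (42.121,59.538), returning to the start.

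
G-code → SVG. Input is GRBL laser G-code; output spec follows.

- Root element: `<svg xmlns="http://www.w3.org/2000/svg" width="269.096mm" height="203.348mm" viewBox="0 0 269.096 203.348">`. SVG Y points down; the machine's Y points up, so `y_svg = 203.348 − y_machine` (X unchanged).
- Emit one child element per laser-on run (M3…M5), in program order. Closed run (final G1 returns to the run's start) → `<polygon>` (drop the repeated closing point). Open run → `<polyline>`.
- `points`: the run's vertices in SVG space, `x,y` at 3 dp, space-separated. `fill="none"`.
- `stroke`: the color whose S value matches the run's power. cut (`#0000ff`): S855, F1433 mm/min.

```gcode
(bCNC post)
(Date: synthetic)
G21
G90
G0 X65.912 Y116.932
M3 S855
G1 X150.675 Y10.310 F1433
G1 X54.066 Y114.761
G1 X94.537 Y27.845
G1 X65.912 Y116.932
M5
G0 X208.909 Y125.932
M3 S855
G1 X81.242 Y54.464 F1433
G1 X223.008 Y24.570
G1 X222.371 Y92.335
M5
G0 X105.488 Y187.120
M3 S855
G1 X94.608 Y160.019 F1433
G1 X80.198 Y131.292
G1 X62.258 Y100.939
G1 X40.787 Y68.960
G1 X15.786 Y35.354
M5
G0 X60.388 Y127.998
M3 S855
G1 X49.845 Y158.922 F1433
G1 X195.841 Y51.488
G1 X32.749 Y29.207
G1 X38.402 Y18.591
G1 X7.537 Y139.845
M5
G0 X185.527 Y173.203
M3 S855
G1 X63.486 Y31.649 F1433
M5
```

Each laser-on run becomes one SVG element. Flip Y back into SVG space with y_svg = 203.348 − y_machine. Every run uses S855, so all elements get stroke `#0000ff` (cut).

Run 1: The run returns to its start, so emit a `<polygon>` with points (Y-flipped): 65.912,86.416 150.675,193.038 54.066,88.587 94.537,175.503.

Run 2: The run is open, so emit a `<polyline>` with points (Y-flipped): 208.909,77.416 81.242,148.884 223.008,178.778 222.371,111.013.

Run 3: The run is open, so emit a `<polyline>` with points (Y-flipped): 105.488,16.228 94.608,43.329 80.198,72.056 62.258,102.409 40.787,134.388 15.786,167.994.

Run 4: The run is open, so emit a `<polyline>` with points (Y-flipped): 60.388,75.350 49.845,44.426 195.841,151.860 32.749,174.141 38.402,184.757 7.537,63.503.

Run 5: The run is open, so emit a `<polyline>` with points (Y-flipped): 185.527,30.145 63.486,171.699.

<svg xmlns="http://www.w3.org/2000/svg" width="269.096mm" height="203.348mm" viewBox="0 0 269.096 203.348">
  <polygon points="65.912,86.416 150.675,193.038 54.066,88.587 94.537,175.503" fill="none" stroke="#0000ff"/>
  <polyline points="208.909,77.416 81.242,148.884 223.008,178.778 222.371,111.013" fill="none" stroke="#0000ff"/>
  <polyline points="105.488,16.228 94.608,43.329 80.198,72.056 62.258,102.409 40.787,134.388 15.786,167.994" fill="none" stroke="#0000ff"/>
  <polyline points="60.388,75.350 49.845,44.426 195.841,151.860 32.749,174.141 38.402,184.757 7.537,63.503" fill="none" stroke="#0000ff"/>
  <polyline points="185.527,30.145 63.486,171.699" fill="none" stroke="#0000ff"/>
</svg>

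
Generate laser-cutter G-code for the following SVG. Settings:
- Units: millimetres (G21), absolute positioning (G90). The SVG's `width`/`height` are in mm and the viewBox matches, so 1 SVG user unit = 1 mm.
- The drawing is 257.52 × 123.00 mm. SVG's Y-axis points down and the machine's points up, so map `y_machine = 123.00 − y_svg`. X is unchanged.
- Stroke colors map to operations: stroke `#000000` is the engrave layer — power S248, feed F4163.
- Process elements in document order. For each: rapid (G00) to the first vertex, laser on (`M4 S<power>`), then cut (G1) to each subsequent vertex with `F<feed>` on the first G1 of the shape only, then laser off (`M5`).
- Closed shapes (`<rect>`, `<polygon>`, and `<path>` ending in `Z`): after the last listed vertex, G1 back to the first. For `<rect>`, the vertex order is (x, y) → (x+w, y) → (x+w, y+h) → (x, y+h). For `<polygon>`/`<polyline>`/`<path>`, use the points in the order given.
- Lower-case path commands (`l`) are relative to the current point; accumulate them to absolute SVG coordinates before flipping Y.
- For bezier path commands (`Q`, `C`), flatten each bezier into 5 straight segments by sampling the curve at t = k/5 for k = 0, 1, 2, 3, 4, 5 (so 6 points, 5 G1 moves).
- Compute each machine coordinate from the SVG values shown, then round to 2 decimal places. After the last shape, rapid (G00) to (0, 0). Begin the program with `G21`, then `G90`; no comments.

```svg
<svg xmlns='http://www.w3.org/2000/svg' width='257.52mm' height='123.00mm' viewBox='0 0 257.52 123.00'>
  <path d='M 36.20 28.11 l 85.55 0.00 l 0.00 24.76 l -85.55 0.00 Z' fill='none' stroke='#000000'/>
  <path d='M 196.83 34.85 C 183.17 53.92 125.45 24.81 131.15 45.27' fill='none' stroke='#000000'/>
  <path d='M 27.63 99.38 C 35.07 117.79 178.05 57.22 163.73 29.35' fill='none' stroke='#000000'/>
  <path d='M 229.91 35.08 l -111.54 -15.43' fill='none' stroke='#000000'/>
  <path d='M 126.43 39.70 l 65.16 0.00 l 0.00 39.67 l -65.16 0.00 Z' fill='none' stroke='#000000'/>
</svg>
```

G21
G90
G00 X36.20 Y94.89
M4 S248
G1 X121.75 Y94.89 F4163
G1 X121.75 Y70.13
G1 X36.20 Y70.13
G1 X36.20 Y94.89
M5
G00 X196.83 Y88.15
M4 S248
G1 X184.21 Y81.71 F4163
G1 X166.17 Y82.14
G1 X147.87 Y84.74
G1 X134.48 Y84.84
G1 X131.15 Y77.73
M5
G00 X27.63 Y23.62
M4 S248
G1 X46.02 Y21.16 F4163
G1 X82.88 Y32.29
G1 X124.15 Y51.66
G1 X155.79 Y73.90
G1 X163.73 Y93.65
M5
G00 X229.91 Y87.92
M4 S248
G1 X118.37 Y103.35 F4163
M5
G00 X126.43 Y83.30
M4 S248
G1 X191.59 Y83.30 F4163
G1 X191.59 Y43.63
G1 X126.43 Y43.63
G1 X126.43 Y83.30
M5
G00 X0.00 Y0.00

Since the viewBox matches the mm dimensions, user units are millimetres directly. The only transform is the Y-flip y_m = 123.00 − y_svg.

Shape 1 is a rectangle drawn with `<path>`. Its stroke #000000 means engrave at S248, F4163. After flipping Y the toolpath is (36.20,94.89) → (121.75,94.89) → (121.75,70.13) → (36.20,70.13) → (36.20,94.89), returning to the start.

Shape 2 is a cubic bezier drawn with `<path>`. Its stroke #000000 means engrave at S248, F4163. After flipping Y the toolpath is (196.83,88.15) → (184.21,81.71) → (166.17,82.14) → (147.87,84.74) → (134.48,84.84) → (131.15,77.73).

Shape 3 is a cubic bezier drawn with `<path>`. Its stroke #000000 means engrave at S248, F4163. After flipping Y the toolpath is (27.63,23.62) → (46.02,21.16) → (82.88,32.29) → (124.15,51.66) → (155.79,73.90) → (163.73,93.65).

Shape 4 is a line segment drawn with `<path>`. Its stroke #000000 means engrave at S248, F4163. After flipping Y the toolpath is (229.91,87.92) → (118.37,103.35).

Shape 5 is a rectangle drawn with `<path>`. Its stroke #000000 means engrave at S248, F4163. After flipping Y the toolpath is (126.43,83.30) → (191.59,83.30) → (191.59,43.63) → (126.43,43.63) → (126.43,83.30), returning to the start.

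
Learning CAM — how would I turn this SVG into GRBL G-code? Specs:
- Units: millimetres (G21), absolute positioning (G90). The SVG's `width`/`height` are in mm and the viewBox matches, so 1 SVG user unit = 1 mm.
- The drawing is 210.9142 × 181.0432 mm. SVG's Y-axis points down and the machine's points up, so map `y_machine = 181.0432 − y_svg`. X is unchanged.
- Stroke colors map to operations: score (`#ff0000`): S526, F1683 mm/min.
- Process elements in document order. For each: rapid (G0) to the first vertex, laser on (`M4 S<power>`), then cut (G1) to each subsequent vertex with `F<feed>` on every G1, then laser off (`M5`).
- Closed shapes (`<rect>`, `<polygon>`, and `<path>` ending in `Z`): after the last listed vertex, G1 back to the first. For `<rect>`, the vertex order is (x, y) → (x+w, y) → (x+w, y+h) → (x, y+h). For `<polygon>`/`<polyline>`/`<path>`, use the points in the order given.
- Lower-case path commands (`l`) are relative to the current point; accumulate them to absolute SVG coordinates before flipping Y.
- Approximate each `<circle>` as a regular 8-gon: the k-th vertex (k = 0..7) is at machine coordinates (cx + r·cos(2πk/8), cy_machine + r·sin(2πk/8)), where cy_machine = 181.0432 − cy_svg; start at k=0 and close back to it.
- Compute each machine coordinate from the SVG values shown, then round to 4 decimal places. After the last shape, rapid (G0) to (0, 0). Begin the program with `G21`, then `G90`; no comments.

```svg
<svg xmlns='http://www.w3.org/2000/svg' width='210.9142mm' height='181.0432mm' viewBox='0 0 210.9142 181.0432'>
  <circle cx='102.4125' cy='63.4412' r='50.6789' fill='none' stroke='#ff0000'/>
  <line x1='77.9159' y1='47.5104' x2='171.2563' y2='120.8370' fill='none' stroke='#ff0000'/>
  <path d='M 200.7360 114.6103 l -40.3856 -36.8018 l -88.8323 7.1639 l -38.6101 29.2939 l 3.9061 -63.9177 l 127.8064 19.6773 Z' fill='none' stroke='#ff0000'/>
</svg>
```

G21
G90
G0 X153.0914 Y117.6020
M4 S526
G1 X138.2479 Y153.4374 F1683
G1 X102.4125 Y168.2809 F1683
G1 X66.5771 Y153.4374 F1683
G1 X51.7336 Y117.6020 F1683
G1 X66.5771 Y81.7666 F1683
G1 X102.4125 Y66.9231 F1683
G1 X138.2479 Y81.7666 F1683
G1 X153.0914 Y117.6020 F1683
M5
G0 X77.9159 Y133.5328
M4 S526
G1 X171.2563 Y60.2062 F1683
M5
G0 X200.7360 Y66.4329
M4 S526
G1 X160.3504 Y103.2347 F1683
G1 X71.5181 Y96.0708 F1683
G1 X32.9080 Y66.7769 F1683
G1 X36.8141 Y130.6946 F1683
G1 X164.6205 Y111.0173 F1683
G1 X200.7360 Y66.4329 F1683
M5
G0 X0.0000 Y0.0000

1 u = 1 mm; y_m = 181.0432 − y.

[1] `<circle>` circle, #ff0000→score S526 F1683: (153.0914,117.6020) → (138.2479,153.4374) → (102.4125,168.2809) → (66.5771,153.4374) → (51.7336,117.6020) → (66.5771,81.7666) → (102.4125,66.9231) → (138.2479,81.7666) → (153.0914,117.6020) (closed)

[2] `<line>` line segment, #ff0000→score S526 F1683: (77.9159,133.5328) → (171.2563,60.2062)

[3] `<path>` closed polygon, #ff0000→score S526 F1683: (200.7360,66.4329) → (160.3504,103.2347) → (71.5181,96.0708) → (32.9080,66.7769) → (36.8141,130.6946) → (164.6205,111.0173) → (200.7360,66.4329) (closed)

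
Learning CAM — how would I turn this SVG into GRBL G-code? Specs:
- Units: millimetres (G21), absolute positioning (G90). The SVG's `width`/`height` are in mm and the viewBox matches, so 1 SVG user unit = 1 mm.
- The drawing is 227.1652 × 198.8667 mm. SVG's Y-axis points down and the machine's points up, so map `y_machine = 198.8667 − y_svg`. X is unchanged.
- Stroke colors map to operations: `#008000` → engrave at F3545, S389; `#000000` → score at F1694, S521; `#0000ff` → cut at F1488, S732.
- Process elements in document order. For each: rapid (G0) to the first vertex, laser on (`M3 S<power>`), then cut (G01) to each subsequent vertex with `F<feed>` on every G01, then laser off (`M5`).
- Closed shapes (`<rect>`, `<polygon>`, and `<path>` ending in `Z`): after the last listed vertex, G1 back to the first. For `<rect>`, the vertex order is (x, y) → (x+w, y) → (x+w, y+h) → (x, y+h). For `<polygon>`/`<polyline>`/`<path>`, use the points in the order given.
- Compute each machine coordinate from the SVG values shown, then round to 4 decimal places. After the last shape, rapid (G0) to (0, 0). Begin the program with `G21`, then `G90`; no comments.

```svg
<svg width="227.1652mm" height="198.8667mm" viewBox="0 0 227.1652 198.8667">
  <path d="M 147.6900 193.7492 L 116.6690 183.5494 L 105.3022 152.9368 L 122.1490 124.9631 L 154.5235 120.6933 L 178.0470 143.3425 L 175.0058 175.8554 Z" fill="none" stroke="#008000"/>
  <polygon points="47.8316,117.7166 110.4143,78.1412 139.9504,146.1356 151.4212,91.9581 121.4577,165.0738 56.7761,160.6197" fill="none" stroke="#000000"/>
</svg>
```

G21
G90
G0 X147.6900 Y5.1175
M3 S389
G01 X116.6690 Y15.3173 F3545
G01 X105.3022 Y45.9299 F3545
G01 X122.1490 Y73.9036 F3545
G01 X154.5235 Y78.1734 F3545
G01 X178.0470 Y55.5242 F3545
G01 X175.0058 Y23.0113 F3545
G01 X147.6900 Y5.1175 F3545
M5
G0 X47.8316 Y81.1501
M3 S521
G01 X110.4143 Y120.7255 F1694
G01 X139.9504 Y52.7311 F1694
G01 X151.4212 Y106.9086 F1694
G01 X121.4577 Y33.7929 F1694
G01 X56.7761 Y38.2470 F1694
G01 X47.8316 Y81.1501 F1694
M5
G0 X0.0000 Y0.0000

1 u = 1 mm; y_m = 198.8667 − y.

[1] `<path>` regular polygon, #008000→engrave S389 F3545: (147.6900,5.1175) → (116.6690,15.3173) → (105.3022,45.9299) → (122.1490,73.9036) → (154.5235,78.1734) → (178.0470,55.5242) → (175.0058,23.0113) → (147.6900,5.1175) (closed)

[2] `<polygon>` closed polygon, #000000→score S521 F1694: (47.8316,81.1501) → (110.4143,120.7255) → (139.9504,52.7311) → (151.4212,106.9086) → (121.4577,33.7929) → (56.7761,38.2470) → (47.8316,81.1501) (closed)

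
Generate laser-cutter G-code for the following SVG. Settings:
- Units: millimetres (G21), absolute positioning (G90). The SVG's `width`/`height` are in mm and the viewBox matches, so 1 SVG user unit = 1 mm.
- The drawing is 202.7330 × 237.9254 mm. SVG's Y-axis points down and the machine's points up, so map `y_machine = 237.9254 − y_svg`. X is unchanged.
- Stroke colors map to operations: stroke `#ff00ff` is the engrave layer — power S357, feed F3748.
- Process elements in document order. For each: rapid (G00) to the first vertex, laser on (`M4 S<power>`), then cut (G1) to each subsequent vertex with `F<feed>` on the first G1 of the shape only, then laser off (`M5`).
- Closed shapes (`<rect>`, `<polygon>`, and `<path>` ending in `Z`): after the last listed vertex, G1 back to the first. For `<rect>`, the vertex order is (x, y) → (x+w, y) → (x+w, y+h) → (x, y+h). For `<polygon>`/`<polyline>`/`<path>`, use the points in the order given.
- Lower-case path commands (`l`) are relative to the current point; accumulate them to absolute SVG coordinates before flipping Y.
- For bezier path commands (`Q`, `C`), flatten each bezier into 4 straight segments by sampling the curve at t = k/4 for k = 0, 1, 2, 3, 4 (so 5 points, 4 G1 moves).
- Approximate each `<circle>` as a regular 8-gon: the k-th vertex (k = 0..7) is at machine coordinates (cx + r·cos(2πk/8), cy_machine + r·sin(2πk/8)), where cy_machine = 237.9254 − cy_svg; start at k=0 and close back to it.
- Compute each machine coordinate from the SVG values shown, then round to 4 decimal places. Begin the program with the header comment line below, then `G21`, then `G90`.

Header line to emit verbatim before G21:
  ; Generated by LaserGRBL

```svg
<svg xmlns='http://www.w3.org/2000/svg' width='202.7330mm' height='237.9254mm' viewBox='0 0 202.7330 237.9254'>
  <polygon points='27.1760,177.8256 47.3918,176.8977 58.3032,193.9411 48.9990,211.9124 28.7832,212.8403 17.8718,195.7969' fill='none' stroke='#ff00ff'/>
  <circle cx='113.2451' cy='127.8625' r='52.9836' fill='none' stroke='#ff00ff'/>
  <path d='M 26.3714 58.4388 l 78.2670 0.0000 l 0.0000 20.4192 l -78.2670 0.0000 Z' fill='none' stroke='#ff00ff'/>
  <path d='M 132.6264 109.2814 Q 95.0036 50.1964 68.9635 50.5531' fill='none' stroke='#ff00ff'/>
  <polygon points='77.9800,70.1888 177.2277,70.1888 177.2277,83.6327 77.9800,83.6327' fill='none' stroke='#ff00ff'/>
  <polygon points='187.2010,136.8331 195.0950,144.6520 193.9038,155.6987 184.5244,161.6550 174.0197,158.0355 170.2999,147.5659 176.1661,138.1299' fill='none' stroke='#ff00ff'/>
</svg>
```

; Generated by LaserGRBL
G21
G90
G00 X27.1760 Y60.0998
M4 S357
G1 X47.3918 Y61.0277 F3748
G1 X58.3032 Y43.9843
G1 X48.9990 Y26.0130
G1 X28.7832 Y25.0851
G1 X17.8718 Y42.1285
G1 X27.1760 Y60.0998
M5
G00 X166.2287 Y110.0629
M4 S357
G1 X150.7102 Y147.5280 F3748
G1 X113.2451 Y163.0465
G1 X75.7800 Y147.5280
G1 X60.2615 Y110.0629
G1 X75.7800 Y72.5978
G1 X113.2451 Y57.0793
G1 X150.7102 Y72.5978
G1 X166.2287 Y110.0629
M5
G00 X26.3714 Y179.4866
M4 S357
G1 X104.6384 Y179.4866 F3748
G1 X104.6384 Y159.0674
G1 X26.3714 Y159.0674
G1 X26.3714 Y179.4866
M5
G00 X132.6264 Y128.6440
M4 S357
G1 X114.5389 Y154.4714 F3748
G1 X97.8993 Y172.8686
G1 X82.7075 Y183.8355
G1 X68.9635 Y187.3723
M5
G00 X77.9800 Y167.7366
M4 S357
G1 X177.2277 Y167.7366 F3748
G1 X177.2277 Y154.2927
G1 X77.9800 Y154.2927
G1 X77.9800 Y167.7366
M5
G00 X187.2010 Y101.0923
M4 S357
G1 X195.0950 Y93.2734 F3748
G1 X193.9038 Y82.2267
G1 X184.5244 Y76.2704
G1 X174.0197 Y79.8899
G1 X170.2999 Y90.3595
G1 X176.1661 Y99.7955
G1 X187.2010 Y101.0923
M5

1 u = 1 mm; y_m = 237.9254 − y.

[1] `<polygon>` regular polygon, #ff00ff→engrave S357 F3748: (27.1760,60.0998) → (47.3918,61.0277) → (58.3032,43.9843) → (48.9990,26.0130) → (28.7832,25.0851) → (17.8718,42.1285) → (27.1760,60.0998) (closed)

[2] `<circle>` circle, #ff00ff→engrave S357 F3748: (166.2287,110.0629) → (150.7102,147.5280) → (113.2451,163.0465) → (75.7800,147.5280) → (60.2615,110.0629) → (75.7800,72.5978) → (113.2451,57.0793) → (150.7102,72.5978) → (166.2287,110.0629) (closed)

[3] `<path>` rectangle, #ff00ff→engrave S357 F3748: (26.3714,179.4866) → (104.6384,179.4866) → (104.6384,159.0674) → (26.3714,159.0674) → (26.3714,179.4866) (closed)

[4] `<path>` quadratic bezier, #ff00ff→engrave S357 F3748: (132.6264,128.6440) → (114.5389,154.4714) → (97.8993,172.8686) → (82.7075,183.8355) → (68.9635,187.3723)

[5] `<polygon>` rectangle, #ff00ff→engrave S357 F3748: (77.9800,167.7366) → (177.2277,167.7366) → (177.2277,154.2927) → (77.9800,154.2927) → (77.9800,167.7366) (closed)

[6] `<polygon>` regular polygon, #ff00ff→engrave S357 F3748: (187.2010,101.0923) → (195.0950,93.2734) → (193.9038,82.2267) → (184.5244,76.2704) → (174.0197,79.8899) → (170.2999,90.3595) → (176.1661,99.7955) → (187.2010,101.0923) (closed)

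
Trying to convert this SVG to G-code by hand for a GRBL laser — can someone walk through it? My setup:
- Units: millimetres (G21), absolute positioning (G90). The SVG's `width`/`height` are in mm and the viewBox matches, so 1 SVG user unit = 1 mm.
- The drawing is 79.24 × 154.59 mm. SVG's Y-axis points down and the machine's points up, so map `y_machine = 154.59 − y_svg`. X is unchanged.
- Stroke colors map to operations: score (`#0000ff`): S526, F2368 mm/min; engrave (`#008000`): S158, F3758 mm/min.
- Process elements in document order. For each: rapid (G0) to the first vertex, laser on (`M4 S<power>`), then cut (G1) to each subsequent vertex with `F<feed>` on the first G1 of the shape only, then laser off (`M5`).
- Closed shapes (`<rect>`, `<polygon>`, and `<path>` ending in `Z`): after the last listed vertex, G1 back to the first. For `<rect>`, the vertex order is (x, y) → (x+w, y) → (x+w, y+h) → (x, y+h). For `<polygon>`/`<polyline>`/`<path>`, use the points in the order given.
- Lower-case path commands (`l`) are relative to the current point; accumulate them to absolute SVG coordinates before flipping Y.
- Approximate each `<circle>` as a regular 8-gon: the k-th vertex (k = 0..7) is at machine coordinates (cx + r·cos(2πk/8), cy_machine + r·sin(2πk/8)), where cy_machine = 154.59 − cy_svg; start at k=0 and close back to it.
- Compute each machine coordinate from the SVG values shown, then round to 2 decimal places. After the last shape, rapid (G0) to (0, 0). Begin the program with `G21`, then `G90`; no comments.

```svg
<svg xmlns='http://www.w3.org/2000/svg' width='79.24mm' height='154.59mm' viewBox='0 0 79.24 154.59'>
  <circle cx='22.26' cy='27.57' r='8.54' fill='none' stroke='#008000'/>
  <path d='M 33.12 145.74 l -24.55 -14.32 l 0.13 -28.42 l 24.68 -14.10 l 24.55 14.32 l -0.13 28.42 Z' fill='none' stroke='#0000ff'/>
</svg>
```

1 u = 1 mm; y_m = 154.59 − y.

[1] `<circle>` circle, #008000→engrave S158 F3758: (30.80,127.02) → (28.30,133.06) → (22.26,135.56) → (16.22,133.06) → (13.72,127.02) → (16.22,120.98) → (22.26,118.48) → (28.30,120.98) → (30.80,127.02) (closed)

[2] `<path>` regular polygon, #0000ff→score S526 F2368: (33.12,8.85) → (8.57,23.17) → (8.70,51.59) → (33.38,65.69) → (57.93,51.37) → (57.80,22.95) → (33.12,8.85) (closed)

G21
G90
G0 X30.80 Y127.02
M4 S158
G1 X28.30 Y133.06 F3758
G1 X22.26 Y135.56
G1 X16.22 Y133.06
G1 X13.72 Y127.02
G1 X16.22 Y120.98
G1 X22.26 Y118.48
G1 X28.30 Y120.98
G1 X30.80 Y127.02
M5
G0 X33.12 Y8.85
M4 S526
G1 X8.57 Y23.17 F2368
G1 X8.70 Y51.59
G1 X33.38 Y65.69
G1 X57.93 Y51.37
G1 X57.80 Y22.95
G1 X33.12 Y8.85
M5
G0 X0.00 Y0.00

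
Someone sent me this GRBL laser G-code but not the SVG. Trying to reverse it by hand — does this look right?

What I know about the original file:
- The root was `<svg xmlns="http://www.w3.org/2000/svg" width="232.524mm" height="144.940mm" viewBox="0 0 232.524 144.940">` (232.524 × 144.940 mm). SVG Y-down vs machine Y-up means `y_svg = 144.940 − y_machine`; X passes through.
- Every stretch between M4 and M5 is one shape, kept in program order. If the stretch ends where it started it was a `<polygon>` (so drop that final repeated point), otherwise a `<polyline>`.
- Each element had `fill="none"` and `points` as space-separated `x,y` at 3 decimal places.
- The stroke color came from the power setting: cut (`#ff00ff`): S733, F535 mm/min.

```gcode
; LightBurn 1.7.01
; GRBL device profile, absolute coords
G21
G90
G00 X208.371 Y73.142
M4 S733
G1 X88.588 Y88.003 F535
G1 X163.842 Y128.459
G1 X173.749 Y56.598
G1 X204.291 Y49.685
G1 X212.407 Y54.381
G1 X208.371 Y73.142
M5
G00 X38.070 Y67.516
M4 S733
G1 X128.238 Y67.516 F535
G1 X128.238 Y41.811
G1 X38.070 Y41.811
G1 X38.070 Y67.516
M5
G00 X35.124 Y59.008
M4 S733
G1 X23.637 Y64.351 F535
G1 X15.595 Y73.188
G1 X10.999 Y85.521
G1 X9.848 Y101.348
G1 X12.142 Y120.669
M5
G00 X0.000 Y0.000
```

<svg xmlns="http://www.w3.org/2000/svg" width="232.524mm" height="144.940mm" viewBox="0 0 232.524 144.940">
  <polygon points="208.371,71.798 88.588,56.937 163.842,16.481 173.749,88.342 204.291,95.255 212.407,90.559" fill="none" stroke="#ff00ff"/>
  <polygon points="38.070,77.424 128.238,77.424 128.238,103.129 38.070,103.129" fill="none" stroke="#ff00ff"/>
  <polyline points="35.124,85.932 23.637,80.589 15.595,71.752 10.999,59.419 9.848,43.592 12.142,24.271" fill="none" stroke="#ff00ff"/>
</svg>

Each laser-on run becomes one SVG element. Flip Y back into SVG space with y_svg = 144.940 − y_machine. Every run uses S733, so all elements get stroke `#ff00ff` (cut).

Run 1: The run returns to its start, so emit a `<polygon>` with points (Y-flipped): 208.371,71.798 88.588,56.937 163.842,16.481 173.749,88.342 204.291,95.255 212.407,90.559.

Run 2: The run returns to its start, so emit a `<polygon>` with points (Y-flipped): 38.070,77.424 128.238,77.424 128.238,103.129 38.070,103.129.

Run 3: The run is open, so emit a `<polyline>` with points (Y-flipped): 35.124,85.932 23.637,80.589 15.595,71.752 10.999,59.419 9.848,43.592 12.142,24.271.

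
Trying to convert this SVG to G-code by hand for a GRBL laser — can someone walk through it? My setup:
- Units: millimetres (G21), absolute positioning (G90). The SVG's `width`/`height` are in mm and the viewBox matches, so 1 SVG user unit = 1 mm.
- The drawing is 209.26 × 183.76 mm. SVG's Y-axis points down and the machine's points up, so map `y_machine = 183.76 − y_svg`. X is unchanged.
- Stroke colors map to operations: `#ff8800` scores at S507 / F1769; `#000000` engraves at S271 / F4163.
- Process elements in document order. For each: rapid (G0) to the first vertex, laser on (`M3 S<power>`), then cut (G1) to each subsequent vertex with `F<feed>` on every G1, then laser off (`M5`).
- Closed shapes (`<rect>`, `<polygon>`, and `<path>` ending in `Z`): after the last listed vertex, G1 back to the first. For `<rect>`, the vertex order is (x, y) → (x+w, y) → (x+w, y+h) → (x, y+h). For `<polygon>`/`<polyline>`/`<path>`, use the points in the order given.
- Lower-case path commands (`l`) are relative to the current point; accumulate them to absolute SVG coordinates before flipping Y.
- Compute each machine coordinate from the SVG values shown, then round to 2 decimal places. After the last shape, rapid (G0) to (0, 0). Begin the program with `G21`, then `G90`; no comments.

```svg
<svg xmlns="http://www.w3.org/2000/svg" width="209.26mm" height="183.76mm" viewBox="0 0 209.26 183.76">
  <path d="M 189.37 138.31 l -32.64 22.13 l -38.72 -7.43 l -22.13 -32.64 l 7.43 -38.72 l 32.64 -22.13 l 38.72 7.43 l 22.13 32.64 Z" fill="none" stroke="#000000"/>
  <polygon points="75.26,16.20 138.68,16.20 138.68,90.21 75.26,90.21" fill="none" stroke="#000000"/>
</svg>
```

G21
G90
G0 X189.37 Y45.45
M3 S271
G1 X156.73 Y23.32 F4163
G1 X118.01 Y30.75 F4163
G1 X95.88 Y63.39 F4163
G1 X103.31 Y102.11 F4163
G1 X135.95 Y124.24 F4163
G1 X174.67 Y116.81 F4163
G1 X196.80 Y84.17 F4163
G1 X189.37 Y45.45 F4163
M5
G0 X75.26 Y167.56
M3 S271
G1 X138.68 Y167.56 F4163
G1 X138.68 Y93.55 F4163
G1 X75.26 Y93.55 F4163
G1 X75.26 Y167.56 F4163
M5
G0 X0.00 Y0.00

viewBox `0 0 209.26 183.76` with mm width/height → 1 unit = 1 mm. Flip: y_m = 183.76 − y_svg.

**Shape 1** — `<path>` regular polygon, stroke `#000000` → engrave (S271, F4163). Machine vertices: (189.37,45.45) → (156.73,23.32) → (118.01,30.75) → (95.88,63.39) → (103.31,102.11) → (135.95,124.24) → (174.67,116.81) → (196.80,84.17) → (189.37,45.45). Closed: final G1 returns to the first vertex.

**Shape 2** — `<polygon>` rectangle, stroke `#000000` → engrave (S271, F4163). Machine vertices: (75.26,167.56) → (138.68,167.56) → (138.68,93.55) → (75.26,93.55) → (75.26,167.56). Closed: final G1 returns to the first vertex.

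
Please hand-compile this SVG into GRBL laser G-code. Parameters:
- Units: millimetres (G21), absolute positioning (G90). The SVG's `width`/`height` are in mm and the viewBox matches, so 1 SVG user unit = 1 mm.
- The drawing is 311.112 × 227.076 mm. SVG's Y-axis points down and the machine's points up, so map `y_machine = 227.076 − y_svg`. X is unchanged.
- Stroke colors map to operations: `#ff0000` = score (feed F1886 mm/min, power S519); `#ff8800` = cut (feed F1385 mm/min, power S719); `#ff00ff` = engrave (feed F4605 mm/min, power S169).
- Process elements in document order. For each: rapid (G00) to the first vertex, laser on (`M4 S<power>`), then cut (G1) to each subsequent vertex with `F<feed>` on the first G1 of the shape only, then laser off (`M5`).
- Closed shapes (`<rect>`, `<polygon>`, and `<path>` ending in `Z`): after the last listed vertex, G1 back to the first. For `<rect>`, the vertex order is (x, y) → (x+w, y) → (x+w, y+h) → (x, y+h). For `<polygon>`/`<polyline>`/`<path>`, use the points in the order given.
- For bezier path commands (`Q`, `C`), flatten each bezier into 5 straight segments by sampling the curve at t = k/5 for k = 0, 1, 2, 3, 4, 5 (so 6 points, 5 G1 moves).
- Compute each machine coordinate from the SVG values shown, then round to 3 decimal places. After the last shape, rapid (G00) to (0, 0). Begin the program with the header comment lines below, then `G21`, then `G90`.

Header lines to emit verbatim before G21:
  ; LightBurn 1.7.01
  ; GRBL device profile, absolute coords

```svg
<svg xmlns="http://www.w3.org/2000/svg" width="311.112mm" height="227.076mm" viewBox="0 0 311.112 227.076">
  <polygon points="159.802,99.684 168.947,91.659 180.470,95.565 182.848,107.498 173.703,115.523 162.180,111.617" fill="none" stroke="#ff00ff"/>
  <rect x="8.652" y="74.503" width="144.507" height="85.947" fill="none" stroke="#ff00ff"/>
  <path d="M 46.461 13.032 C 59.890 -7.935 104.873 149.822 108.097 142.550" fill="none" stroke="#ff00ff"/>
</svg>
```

; LightBurn 1.7.01
; GRBL device profile, absolute coords
G21
G90
G00 X159.802 Y127.392
M4 S169
G1 X168.947 Y135.417 F4605
G1 X180.470 Y131.511
G1 X182.848 Y119.578
G1 X173.703 Y111.553
G1 X162.180 Y115.459
G1 X159.802 Y127.392
M5
G00 X8.652 Y152.573
M4 S169
G1 X153.159 Y152.573 F4605
G1 X153.159 Y66.626
G1 X8.652 Y66.626
G1 X8.652 Y152.573
M5
G00 X46.461 Y214.044
M4 S169
G1 X57.718 Y207.927 F4605
G1 X73.030 Y175.417
G1 X88.876 Y133.013
G1 X101.738 Y97.216
G1 X108.097 Y84.526
M5
G00 X0.000 Y0.000

1 u = 1 mm; y_m = 227.076 − y.

[1] `<polygon>` regular polygon, #ff00ff→engrave S169 F4605: (159.802,127.392) → (168.947,135.417) → (180.470,131.511) → (182.848,119.578) → (173.703,111.553) → (162.180,115.459) → (159.802,127.392) (closed)

[2] `<rect>` rectangle, #ff00ff→engrave S169 F4605: (8.652,152.573) → (153.159,152.573) → (153.159,66.626) → (8.652,66.626) → (8.652,152.573) (closed)

[3] `<path>` cubic bezier, #ff00ff→engrave S169 F4605: (46.461,214.044) → (57.718,207.927) → (73.030,175.417) → (88.876,133.013) → (101.738,97.216) → (108.097,84.526)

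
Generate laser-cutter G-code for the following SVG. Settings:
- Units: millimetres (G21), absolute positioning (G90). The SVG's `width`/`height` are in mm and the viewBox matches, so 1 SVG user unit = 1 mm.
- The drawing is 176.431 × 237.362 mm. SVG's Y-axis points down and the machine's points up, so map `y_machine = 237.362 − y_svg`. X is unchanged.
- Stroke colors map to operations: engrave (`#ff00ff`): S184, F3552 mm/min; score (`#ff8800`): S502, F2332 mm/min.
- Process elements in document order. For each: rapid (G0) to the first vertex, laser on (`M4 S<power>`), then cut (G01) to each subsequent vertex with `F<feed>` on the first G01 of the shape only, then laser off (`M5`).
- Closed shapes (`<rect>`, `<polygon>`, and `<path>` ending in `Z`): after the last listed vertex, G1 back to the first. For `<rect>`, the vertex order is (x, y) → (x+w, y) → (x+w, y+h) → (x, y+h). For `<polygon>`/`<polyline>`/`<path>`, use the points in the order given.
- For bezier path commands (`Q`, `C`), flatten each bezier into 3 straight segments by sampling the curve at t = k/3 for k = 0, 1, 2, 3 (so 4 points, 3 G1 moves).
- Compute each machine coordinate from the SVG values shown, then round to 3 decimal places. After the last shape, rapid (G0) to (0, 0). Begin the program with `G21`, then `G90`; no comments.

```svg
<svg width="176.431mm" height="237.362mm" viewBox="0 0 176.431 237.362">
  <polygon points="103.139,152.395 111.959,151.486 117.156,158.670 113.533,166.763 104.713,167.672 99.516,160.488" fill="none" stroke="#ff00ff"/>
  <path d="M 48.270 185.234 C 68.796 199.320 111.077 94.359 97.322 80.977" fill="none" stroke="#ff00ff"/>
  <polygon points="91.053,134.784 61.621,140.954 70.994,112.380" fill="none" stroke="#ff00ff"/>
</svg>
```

G21
G90
G0 X103.139 Y84.967
M4 S184
G01 X111.959 Y85.876 F3552
G01 X117.156 Y78.692
G01 X113.533 Y70.599
G01 X104.713 Y69.690
G01 X99.516 Y76.874
G01 X103.139 Y84.967
M5
G0 X48.270 Y52.128
M4 S184
G01 X73.167 Y69.923 F3552
G01 X95.279 Y120.278
G01 X97.322 Y156.385
M5
G0 X91.053 Y102.578
M4 S184
G01 X61.621 Y96.408 F3552
G01 X70.994 Y124.982
G01 X91.053 Y102.578
M5
G0 X0.000 Y0.000

Since the viewBox matches the mm dimensions, user units are millimetres directly. The only transform is the Y-flip y_m = 237.362 − y_svg.

Shape 1 is a regular polygon drawn with `<polygon>`. Its stroke #ff00ff means engrave at S184, F3552. After flipping Y the toolpath is (103.139,84.967) → (111.959,85.876) → (117.156,78.692) → (113.533,70.599) → (104.713,69.690) → (99.516,76.874) → (103.139,84.967), returning to the start.

Shape 2 is a cubic bezier drawn with `<path>`. Its stroke #ff00ff means engrave at S184, F3552. After flipping Y the toolpath is (48.270,52.128) → (73.167,69.923) → (95.279,120.278) → (97.322,156.385).

Shape 3 is a regular polygon drawn with `<polygon>`. Its stroke #ff00ff means engrave at S184, F3552. After flipping Y the toolpath is (91.053,102.578) → (61.621,96.408) → (70.994,124.982) → (91.053,102.578), returning to the start.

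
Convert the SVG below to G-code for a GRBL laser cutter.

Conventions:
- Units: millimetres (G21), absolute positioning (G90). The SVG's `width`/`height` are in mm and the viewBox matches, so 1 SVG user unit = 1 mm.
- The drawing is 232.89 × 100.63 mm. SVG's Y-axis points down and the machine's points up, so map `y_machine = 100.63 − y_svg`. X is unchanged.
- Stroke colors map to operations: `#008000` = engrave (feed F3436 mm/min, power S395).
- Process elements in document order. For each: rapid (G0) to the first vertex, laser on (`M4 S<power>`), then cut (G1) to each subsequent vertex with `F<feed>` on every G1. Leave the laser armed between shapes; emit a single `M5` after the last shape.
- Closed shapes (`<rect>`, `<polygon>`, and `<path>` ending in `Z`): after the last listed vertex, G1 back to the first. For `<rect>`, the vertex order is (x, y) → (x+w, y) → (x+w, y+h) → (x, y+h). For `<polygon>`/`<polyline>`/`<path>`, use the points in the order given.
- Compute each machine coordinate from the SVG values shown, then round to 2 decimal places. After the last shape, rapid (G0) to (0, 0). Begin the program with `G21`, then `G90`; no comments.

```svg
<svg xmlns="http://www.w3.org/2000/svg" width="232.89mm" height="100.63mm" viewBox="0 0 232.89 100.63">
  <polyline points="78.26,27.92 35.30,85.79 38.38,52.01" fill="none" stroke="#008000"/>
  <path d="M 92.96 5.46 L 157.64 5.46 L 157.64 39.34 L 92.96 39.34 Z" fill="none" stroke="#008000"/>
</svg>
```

G21
G90
G0 X78.26 Y72.71
M4 S395
G1 X35.30 Y14.84 F3436
G1 X38.38 Y48.62 F3436
G0 X92.96 Y95.17
M4 S395
G1 X157.64 Y95.17 F3436
G1 X157.64 Y61.29 F3436
G1 X92.96 Y61.29 F3436
G1 X92.96 Y95.17 F3436
M5
G0 X0.00 Y0.00

1 u = 1 mm; y_m = 100.63 − y.

[1] `<polyline>` open polyline, #008000→engrave S395 F3436: (78.26,72.71) → (35.30,14.84) → (38.38,48.62)

[2] `<path>` rectangle, #008000→engrave S395 F3436: (92.96,95.17) → (157.64,95.17) → (157.64,61.29) → (92.96,61.29) → (92.96,95.17) (closed)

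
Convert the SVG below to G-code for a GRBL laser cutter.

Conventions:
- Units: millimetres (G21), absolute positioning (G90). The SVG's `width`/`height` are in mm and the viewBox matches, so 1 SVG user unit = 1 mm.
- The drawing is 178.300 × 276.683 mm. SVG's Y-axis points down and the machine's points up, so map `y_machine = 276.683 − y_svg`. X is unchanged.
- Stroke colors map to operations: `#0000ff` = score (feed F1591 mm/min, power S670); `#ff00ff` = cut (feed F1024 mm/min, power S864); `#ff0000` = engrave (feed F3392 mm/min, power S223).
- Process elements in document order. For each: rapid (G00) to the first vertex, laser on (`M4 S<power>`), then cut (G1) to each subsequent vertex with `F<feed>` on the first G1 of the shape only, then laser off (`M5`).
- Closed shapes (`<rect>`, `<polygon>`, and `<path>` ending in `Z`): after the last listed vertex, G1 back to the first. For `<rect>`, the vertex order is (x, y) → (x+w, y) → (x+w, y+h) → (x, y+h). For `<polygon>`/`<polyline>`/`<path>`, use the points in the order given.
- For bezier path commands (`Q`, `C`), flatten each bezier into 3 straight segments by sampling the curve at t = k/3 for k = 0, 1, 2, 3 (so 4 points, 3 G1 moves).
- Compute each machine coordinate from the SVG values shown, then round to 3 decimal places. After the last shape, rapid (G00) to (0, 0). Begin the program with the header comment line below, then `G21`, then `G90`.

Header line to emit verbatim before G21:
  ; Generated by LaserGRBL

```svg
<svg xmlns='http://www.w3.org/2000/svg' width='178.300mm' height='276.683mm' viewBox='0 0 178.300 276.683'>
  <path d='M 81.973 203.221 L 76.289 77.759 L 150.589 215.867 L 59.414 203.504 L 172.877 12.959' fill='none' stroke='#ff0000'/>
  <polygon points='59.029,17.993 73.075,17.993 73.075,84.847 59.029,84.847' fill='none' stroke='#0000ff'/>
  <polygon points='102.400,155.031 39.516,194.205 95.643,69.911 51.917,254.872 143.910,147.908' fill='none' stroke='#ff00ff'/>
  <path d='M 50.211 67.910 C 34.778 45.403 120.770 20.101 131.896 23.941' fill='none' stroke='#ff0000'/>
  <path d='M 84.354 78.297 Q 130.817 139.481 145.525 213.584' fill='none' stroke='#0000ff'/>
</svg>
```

Since the viewBox matches the mm dimensions, user units are millimetres directly. The only transform is the Y-flip y_m = 276.683 − y_svg.

Shape 1 is a open polyline drawn with `<path>`. Its stroke #ff0000 means engrave at S223, F3392. After flipping Y the toolpath is (81.973,73.462) → (76.289,198.924) → (150.589,60.816) → (59.414,73.179) → (172.877,263.724).

Shape 2 is a rectangle drawn with `<polygon>`. Its stroke #0000ff means score at S670, F1591. After flipping Y the toolpath is (59.029,258.690) → (73.075,258.690) → (73.075,191.836) → (59.029,191.836) → (59.029,258.690), returning to the start.

Shape 3 is a closed polygon drawn with `<polygon>`. Its stroke #ff00ff means cut at S864, F1024. After flipping Y the toolpath is (102.400,121.652) → (39.516,82.478) → (95.643,206.772) → (51.917,21.811) → (143.910,128.775) → (102.400,121.652), returning to the start.

Shape 4 is a cubic bezier drawn with `<path>`. Its stroke #ff0000 means engrave at S223, F3392. After flipping Y the toolpath is (50.211,208.773) → (62.057,231.029) → (102.344,248.051) → (131.896,252.742).

Shape 5 is a quadratic bezier drawn with `<path>`. Its stroke #0000ff means score at S670, F1591. After flipping Y the toolpath is (84.354,198.386) → (111.801,156.161) → (132.191,111.066) → (145.525,63.099).

; Generated by LaserGRBL
G21
G90
G00 X81.973 Y73.462
M4 S223
G1 X76.289 Y198.924 F3392
G1 X150.589 Y60.816
G1 X59.414 Y73.179
G1 X172.877 Y263.724
M5
G00 X59.029 Y258.690
M4 S670
G1 X73.075 Y258.690 F1591
G1 X73.075 Y191.836
G1 X59.029 Y191.836
G1 X59.029 Y258.690
M5
G00 X102.400 Y121.652
M4 S864
G1 X39.516 Y82.478 F1024
G1 X95.643 Y206.772
G1 X51.917 Y21.811
G1 X143.910 Y128.775
G1 X102.400 Y121.652
M5
G00 X50.211 Y208.773
M4 S223
G1 X62.057 Y231.029 F3392
G1 X102.344 Y248.051
G1 X131.896 Y252.742
M5
G00 X84.354 Y198.386
M4 S670
G1 X111.801 Y156.161 F1591
G1 X132.191 Y111.066
G1 X145.525 Y63.099
M5
G00 X0.000 Y0.000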